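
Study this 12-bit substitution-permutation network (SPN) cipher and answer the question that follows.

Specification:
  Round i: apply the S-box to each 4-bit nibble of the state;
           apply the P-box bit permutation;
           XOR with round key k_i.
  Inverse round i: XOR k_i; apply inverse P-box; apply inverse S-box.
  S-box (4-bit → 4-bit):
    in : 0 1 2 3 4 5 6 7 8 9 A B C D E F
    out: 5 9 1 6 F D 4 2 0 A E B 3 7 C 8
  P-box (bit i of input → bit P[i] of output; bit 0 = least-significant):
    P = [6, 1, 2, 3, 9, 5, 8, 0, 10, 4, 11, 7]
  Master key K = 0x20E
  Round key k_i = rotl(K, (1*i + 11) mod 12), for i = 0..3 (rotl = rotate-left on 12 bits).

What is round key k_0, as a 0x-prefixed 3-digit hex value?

0x107

K = 0x20E
k_0 = rotl(K, (1*0+11) mod 12) = rotl(K, 11) = 0x107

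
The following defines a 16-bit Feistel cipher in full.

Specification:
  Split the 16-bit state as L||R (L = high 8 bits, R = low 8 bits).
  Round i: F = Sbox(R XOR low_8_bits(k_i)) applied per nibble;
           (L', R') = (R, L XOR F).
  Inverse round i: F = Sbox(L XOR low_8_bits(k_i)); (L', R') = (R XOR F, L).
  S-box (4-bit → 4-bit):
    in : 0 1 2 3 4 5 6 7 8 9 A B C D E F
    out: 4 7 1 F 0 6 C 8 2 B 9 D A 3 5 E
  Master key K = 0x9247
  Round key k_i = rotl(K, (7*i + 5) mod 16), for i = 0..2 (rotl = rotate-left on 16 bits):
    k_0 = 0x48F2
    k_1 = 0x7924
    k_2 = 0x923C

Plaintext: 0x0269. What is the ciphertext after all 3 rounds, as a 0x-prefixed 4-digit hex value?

s_0 = plaintext = 0x0269
s_1 = Round(s_0, k_0) = 0x69BF
s_2 = Round(s_1, k_1) = 0xBFD4
s_3 = Round(s_2, k_2) = 0xD4ED

0xD4ED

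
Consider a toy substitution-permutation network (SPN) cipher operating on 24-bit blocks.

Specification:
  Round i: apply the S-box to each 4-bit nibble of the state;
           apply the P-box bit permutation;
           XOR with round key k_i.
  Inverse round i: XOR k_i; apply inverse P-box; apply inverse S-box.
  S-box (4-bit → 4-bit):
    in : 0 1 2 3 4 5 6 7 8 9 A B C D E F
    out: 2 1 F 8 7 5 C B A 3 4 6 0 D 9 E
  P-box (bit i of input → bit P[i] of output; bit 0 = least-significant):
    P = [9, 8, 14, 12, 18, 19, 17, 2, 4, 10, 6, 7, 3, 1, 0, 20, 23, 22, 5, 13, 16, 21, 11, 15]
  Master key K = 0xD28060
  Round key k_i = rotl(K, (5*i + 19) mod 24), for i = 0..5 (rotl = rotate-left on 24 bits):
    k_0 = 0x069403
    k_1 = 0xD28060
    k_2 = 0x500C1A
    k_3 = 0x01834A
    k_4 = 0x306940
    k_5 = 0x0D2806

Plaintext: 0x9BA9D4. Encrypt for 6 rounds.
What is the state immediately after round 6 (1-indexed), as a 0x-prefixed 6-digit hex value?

s_0 = plaintext = 0x9BA9D4
s_1 = Round(s_0, k_0) = 0x61D336
s_2 = Round(s_1, k_1) = 0x4258ED
s_3 = Round(s_2, k_2) = 0xB572B7
s_4 = Round(s_3, k_3) = 0xBB9CB0
s_5 = Round(s_4, k_4) = 0x5A606A
s_6 = Round(s_5, k_5) = 0x1E6423

0x1E6423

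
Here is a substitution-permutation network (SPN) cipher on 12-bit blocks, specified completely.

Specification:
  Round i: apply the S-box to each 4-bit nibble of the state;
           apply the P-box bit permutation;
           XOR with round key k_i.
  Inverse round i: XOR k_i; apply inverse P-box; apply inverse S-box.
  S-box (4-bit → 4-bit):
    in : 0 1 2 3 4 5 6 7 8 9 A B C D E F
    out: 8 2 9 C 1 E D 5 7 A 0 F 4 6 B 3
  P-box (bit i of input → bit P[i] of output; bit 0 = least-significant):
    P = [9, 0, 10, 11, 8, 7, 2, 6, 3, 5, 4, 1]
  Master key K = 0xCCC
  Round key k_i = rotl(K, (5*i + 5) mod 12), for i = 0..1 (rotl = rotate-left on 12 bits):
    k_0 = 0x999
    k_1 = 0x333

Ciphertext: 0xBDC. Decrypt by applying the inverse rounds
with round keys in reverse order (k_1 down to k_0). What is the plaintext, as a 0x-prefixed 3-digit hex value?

0xAE7

s_0 = ciphertext = 0xBDC
s_1 = InvRound(s_0, k_1) = 0xE59
s_2 = InvRound(s_1, k_0) = 0xAE7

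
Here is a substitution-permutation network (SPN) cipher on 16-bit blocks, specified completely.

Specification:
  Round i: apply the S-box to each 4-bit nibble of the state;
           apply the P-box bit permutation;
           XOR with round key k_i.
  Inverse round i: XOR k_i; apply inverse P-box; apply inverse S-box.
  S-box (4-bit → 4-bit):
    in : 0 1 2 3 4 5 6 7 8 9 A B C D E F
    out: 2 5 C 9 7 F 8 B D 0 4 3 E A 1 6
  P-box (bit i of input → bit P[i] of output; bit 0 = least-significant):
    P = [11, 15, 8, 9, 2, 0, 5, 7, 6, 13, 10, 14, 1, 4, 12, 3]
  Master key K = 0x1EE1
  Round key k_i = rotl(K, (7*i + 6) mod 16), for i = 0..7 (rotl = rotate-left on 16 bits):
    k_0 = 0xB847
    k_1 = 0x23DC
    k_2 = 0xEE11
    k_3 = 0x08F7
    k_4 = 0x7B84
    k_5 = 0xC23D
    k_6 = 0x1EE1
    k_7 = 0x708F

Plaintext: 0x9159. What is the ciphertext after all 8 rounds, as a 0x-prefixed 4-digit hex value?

s_0 = plaintext = 0x9159
s_1 = Round(s_0, k_0) = 0xBCA2
s_2 = Round(s_1, k_1) = 0x44EE
s_3 = Round(s_2, k_2) = 0xD247
s_4 = Round(s_3, k_3) = 0xC6CA
s_5 = Round(s_4, k_4) = 0x2A3D
s_6 = Round(s_5, k_5) = 0x54B1
s_7 = Round(s_6, k_6) = 0x23BE
s_8 = Round(s_7, k_7) = 0x28C2

0x28C2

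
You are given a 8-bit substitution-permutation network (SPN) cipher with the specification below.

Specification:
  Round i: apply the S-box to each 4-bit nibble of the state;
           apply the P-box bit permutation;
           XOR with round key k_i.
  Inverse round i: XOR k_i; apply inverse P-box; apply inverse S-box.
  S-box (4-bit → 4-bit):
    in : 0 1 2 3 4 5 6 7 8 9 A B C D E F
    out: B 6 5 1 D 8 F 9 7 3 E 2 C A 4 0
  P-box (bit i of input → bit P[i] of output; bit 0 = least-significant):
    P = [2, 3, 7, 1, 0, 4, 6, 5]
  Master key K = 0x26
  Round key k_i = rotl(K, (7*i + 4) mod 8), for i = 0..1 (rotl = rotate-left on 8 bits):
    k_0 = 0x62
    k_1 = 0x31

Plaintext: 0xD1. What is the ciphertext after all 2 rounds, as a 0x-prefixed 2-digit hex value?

s_0 = plaintext = 0xD1
s_1 = Round(s_0, k_0) = 0xDA
s_2 = Round(s_1, k_1) = 0x8B

0x8B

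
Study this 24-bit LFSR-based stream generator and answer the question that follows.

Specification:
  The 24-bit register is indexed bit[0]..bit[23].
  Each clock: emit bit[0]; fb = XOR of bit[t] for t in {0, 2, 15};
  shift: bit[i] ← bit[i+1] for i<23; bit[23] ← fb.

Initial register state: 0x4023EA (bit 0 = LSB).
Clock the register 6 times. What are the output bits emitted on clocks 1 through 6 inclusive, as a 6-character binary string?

reg_0 = 0x4023EA
clock 1: out=0, reg = 0x2011F5
clock 2: out=1, reg = 0x1008FA
clock 3: out=0, reg = 0x08047D
clock 4: out=1, reg = 0x04023E
clock 5: out=0, reg = 0x82011F
clock 6: out=1, reg = 0x41008F

010101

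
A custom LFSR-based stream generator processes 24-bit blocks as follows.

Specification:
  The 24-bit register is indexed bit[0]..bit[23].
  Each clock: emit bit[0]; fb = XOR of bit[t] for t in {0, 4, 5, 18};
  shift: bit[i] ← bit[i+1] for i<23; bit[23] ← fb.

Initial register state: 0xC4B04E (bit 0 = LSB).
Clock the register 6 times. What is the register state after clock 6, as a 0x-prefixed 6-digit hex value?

0xE712C1

reg_0 = 0xC4B04E
clock 1: out=0, reg = 0xE25827
clock 2: out=1, reg = 0x712C13
clock 3: out=1, reg = 0x389609
clock 4: out=1, reg = 0x9C4B04
clock 5: out=0, reg = 0xCE2582
clock 6: out=0, reg = 0xE712C1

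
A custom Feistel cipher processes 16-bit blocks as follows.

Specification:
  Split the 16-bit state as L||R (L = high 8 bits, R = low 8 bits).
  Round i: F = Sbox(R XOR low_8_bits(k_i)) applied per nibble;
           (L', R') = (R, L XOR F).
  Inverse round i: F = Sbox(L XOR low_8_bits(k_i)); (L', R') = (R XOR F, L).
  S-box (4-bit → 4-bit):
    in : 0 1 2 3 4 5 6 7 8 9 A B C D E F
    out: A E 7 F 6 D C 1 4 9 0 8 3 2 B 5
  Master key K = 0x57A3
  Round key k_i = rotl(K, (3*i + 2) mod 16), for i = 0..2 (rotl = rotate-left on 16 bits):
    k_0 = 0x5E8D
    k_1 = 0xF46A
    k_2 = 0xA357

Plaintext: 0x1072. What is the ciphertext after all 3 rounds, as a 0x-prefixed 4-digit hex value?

s_0 = plaintext = 0x1072
s_1 = Round(s_0, k_0) = 0x7245
s_2 = Round(s_1, k_1) = 0x4507
s_3 = Round(s_2, k_2) = 0x079F

0x079F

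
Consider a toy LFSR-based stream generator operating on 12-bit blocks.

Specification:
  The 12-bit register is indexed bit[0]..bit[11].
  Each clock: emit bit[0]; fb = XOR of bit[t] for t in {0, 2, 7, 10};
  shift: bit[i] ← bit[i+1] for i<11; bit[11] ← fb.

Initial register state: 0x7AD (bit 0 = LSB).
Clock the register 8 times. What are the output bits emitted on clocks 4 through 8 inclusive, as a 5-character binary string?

reg_0 = 0x7AD
clock 1: out=1, reg = 0x3D6
clock 2: out=0, reg = 0x1EB
clock 3: out=1, reg = 0x0F5
clock 4: out=1, reg = 0x87A
clock 5: out=0, reg = 0x43D
clock 6: out=1, reg = 0xA1E
clock 7: out=0, reg = 0xD0F
clock 8: out=1, reg = 0xE87

10101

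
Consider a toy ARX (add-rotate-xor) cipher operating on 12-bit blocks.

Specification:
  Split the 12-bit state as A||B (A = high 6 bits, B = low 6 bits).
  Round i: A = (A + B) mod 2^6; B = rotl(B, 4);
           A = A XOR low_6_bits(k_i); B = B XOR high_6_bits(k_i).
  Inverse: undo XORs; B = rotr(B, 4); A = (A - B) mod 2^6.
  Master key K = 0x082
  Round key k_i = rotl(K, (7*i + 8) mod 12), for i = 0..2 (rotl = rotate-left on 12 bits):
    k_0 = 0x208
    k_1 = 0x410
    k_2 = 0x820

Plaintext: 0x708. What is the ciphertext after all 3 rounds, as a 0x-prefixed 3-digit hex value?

0xE0C

s_0 = plaintext = 0x708
s_1 = Round(s_0, k_0) = 0xB0A
s_2 = Round(s_1, k_1) = 0x9B2
s_3 = Round(s_2, k_2) = 0xE0C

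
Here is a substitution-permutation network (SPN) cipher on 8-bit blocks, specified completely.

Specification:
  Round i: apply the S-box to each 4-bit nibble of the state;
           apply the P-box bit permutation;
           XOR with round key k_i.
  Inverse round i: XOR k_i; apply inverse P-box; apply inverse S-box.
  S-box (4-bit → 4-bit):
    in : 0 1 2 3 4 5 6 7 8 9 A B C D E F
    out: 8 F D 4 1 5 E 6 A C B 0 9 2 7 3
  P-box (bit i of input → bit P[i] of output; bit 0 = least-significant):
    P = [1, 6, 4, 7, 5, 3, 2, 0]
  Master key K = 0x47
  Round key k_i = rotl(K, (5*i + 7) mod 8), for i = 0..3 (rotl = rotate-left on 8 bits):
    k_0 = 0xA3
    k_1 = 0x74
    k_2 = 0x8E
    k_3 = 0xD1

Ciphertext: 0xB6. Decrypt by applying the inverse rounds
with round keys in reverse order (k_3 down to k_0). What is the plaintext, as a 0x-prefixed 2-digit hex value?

0xF1

s_0 = ciphertext = 0xB6
s_1 = InvRound(s_0, k_3) = 0x2F
s_2 = InvRound(s_1, k_2) = 0xC0
s_3 = InvRound(s_2, k_1) = 0x59
s_4 = InvRound(s_3, k_0) = 0xF1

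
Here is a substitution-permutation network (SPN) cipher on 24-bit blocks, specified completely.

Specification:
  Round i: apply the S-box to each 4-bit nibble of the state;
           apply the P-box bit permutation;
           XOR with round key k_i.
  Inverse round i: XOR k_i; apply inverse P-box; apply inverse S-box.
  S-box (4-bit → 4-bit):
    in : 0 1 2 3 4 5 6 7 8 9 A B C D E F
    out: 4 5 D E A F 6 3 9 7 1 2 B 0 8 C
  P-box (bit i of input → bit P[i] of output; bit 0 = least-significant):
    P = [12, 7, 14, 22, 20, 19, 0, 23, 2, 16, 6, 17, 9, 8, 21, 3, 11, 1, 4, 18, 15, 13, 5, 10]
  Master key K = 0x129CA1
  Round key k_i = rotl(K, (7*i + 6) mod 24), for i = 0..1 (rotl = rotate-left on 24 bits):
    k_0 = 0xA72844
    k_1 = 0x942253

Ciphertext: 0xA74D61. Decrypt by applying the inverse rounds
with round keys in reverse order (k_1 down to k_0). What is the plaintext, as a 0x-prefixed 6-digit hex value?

0x58D2C7

s_0 = ciphertext = 0xA74D61
s_1 = InvRound(s_0, k_1) = 0x3994A0
s_2 = InvRound(s_1, k_0) = 0x58D2C7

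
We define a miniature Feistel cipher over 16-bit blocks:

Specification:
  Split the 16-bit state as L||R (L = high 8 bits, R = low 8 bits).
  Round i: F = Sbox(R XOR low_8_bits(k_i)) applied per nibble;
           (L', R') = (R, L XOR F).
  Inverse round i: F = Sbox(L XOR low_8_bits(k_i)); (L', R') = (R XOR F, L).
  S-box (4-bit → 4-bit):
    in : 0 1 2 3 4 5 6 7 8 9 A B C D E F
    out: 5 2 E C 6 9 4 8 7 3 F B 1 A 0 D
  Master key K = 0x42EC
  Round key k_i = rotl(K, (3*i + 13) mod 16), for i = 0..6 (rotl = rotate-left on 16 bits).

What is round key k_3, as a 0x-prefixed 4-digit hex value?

0xBB10

K = 0x42EC
k_0 = rotl(K, (3*0+13) mod 16) = rotl(K, 13) = 0x885D
k_1 = rotl(K, (3*1+13) mod 16) = rotl(K, 0) = 0x42EC
k_2 = rotl(K, (3*2+13) mod 16) = rotl(K, 3) = 0x1762
k_3 = rotl(K, (3*3+13) mod 16) = rotl(K, 6) = 0xBB10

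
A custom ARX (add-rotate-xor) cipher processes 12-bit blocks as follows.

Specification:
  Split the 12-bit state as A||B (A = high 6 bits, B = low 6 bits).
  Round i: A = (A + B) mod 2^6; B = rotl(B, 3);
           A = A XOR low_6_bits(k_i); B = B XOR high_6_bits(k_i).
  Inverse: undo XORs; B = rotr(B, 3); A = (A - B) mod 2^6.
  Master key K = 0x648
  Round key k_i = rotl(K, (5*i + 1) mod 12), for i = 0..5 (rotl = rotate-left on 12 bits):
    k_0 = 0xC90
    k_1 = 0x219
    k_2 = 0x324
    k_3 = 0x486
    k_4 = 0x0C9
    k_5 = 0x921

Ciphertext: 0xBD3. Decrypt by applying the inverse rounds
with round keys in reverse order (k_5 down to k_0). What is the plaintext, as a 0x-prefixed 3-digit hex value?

s_0 = ciphertext = 0xBD3
s_1 = InvRound(s_0, k_5) = 0x43E
s_2 = InvRound(s_1, k_4) = 0xAAF
s_3 = InvRound(s_2, k_3) = 0xF6F
s_4 = InvRound(s_3, k_2) = 0xF5C
s_5 = InvRound(s_4, k_1) = 0x0A2
s_6 = InvRound(s_5, k_0) = 0x402

0x402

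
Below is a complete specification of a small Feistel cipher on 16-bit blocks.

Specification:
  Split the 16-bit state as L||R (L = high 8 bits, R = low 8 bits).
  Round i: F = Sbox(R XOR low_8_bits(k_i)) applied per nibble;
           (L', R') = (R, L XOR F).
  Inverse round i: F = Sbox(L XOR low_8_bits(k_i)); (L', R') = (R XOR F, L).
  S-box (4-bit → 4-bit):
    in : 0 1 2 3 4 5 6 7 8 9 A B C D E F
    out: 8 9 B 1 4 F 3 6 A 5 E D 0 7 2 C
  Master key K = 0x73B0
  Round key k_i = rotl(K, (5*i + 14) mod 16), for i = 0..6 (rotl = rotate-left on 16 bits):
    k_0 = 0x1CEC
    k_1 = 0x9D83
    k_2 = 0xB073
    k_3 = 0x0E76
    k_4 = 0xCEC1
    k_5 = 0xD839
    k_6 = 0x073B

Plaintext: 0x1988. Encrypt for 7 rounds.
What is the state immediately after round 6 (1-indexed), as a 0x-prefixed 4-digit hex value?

s_0 = plaintext = 0x1988
s_1 = Round(s_0, k_0) = 0x882D
s_2 = Round(s_1, k_1) = 0x2D6A
s_3 = Round(s_2, k_2) = 0x6AB8
s_4 = Round(s_3, k_3) = 0xB868
s_5 = Round(s_4, k_4) = 0x685D
s_6 = Round(s_5, k_5) = 0x5D5C
s_7 = Round(s_6, k_6) = 0x5C6B

0x5D5C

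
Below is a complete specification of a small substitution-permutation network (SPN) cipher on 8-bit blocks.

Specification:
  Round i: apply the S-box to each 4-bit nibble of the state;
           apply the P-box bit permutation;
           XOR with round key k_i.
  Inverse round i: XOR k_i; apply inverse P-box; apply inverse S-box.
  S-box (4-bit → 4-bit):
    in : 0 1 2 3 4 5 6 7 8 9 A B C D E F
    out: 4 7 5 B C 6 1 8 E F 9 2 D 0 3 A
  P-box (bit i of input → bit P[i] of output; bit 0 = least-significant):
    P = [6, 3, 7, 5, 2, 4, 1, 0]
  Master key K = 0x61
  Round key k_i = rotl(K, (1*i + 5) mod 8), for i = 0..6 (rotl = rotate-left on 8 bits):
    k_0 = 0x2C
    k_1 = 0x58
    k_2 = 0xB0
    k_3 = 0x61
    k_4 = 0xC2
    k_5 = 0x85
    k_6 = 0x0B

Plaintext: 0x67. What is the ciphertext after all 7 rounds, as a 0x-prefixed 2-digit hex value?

s_0 = plaintext = 0x67
s_1 = Round(s_0, k_0) = 0x08
s_2 = Round(s_1, k_1) = 0xF2
s_3 = Round(s_2, k_2) = 0x61
s_4 = Round(s_3, k_3) = 0xAD
s_5 = Round(s_4, k_4) = 0xC7
s_6 = Round(s_5, k_5) = 0xA2
s_7 = Round(s_6, k_6) = 0xCE

0xCE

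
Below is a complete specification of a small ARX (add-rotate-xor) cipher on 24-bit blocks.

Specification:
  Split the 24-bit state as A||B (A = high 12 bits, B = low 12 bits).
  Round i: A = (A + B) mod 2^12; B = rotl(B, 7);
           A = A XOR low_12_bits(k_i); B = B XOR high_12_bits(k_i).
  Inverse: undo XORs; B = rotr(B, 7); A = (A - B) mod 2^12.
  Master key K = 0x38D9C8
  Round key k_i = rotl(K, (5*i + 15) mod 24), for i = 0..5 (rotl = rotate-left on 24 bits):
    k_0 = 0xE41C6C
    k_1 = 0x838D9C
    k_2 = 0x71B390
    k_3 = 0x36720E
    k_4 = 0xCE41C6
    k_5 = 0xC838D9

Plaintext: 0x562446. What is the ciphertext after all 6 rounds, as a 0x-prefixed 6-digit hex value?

0x0A98A2

s_0 = plaintext = 0x562446
s_1 = Round(s_0, k_0) = 0x5C4D63
s_2 = Round(s_1, k_1) = 0xEBB9D3
s_3 = Round(s_2, k_2) = 0xB1EED5
s_4 = Round(s_3, k_3) = 0xBFD991
s_5 = Round(s_4, k_4) = 0x448428
s_6 = Round(s_5, k_5) = 0x0A98A2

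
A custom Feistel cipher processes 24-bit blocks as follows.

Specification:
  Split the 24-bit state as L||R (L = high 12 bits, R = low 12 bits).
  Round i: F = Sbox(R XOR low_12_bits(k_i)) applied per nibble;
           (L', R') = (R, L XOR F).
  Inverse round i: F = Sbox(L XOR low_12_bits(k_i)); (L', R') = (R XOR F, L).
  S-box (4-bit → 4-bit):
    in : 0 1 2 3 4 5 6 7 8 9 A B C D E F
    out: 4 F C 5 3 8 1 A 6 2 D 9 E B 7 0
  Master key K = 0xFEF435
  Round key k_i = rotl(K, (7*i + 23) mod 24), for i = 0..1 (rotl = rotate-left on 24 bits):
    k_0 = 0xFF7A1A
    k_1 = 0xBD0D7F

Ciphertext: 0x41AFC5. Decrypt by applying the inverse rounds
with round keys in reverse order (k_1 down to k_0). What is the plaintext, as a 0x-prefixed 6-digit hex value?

0xEF0DDD

s_0 = ciphertext = 0x41AFC5
s_1 = InvRound(s_0, k_1) = 0xDDD41A
s_2 = InvRound(s_1, k_0) = 0xEF0DDD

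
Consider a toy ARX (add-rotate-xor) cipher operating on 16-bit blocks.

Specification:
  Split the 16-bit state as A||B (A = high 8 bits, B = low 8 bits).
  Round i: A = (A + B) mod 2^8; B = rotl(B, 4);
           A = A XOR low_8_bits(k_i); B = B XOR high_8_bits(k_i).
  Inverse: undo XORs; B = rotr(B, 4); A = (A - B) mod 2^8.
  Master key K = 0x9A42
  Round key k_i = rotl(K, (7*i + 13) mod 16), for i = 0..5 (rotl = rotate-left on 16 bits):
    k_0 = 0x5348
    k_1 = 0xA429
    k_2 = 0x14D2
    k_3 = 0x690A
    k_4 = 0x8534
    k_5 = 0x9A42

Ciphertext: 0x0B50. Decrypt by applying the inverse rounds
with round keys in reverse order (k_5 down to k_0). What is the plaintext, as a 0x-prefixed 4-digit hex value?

0x272B

s_0 = ciphertext = 0x0B50
s_1 = InvRound(s_0, k_5) = 0x9DAC
s_2 = InvRound(s_1, k_4) = 0x1792
s_3 = InvRound(s_2, k_3) = 0x5EBF
s_4 = InvRound(s_3, k_2) = 0xD2BA
s_5 = InvRound(s_4, k_1) = 0x1AE1
s_6 = InvRound(s_5, k_0) = 0x272B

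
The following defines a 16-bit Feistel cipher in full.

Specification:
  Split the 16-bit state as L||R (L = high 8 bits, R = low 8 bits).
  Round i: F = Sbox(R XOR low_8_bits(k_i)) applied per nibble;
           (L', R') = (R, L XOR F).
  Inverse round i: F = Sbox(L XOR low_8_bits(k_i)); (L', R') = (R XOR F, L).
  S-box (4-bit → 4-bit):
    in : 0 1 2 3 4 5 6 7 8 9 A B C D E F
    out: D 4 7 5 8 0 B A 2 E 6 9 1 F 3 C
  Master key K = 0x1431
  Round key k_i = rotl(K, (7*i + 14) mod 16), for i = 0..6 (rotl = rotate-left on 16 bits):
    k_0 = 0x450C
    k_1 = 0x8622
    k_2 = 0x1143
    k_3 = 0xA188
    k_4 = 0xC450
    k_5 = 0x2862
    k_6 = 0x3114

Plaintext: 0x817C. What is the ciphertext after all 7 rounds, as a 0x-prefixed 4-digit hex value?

0x1A82

s_0 = plaintext = 0x817C
s_1 = Round(s_0, k_0) = 0x7C2C
s_2 = Round(s_1, k_1) = 0x2CAF
s_3 = Round(s_2, k_2) = 0xAF1D
s_4 = Round(s_3, k_3) = 0x1D4F
s_5 = Round(s_4, k_4) = 0x4F51
s_6 = Round(s_5, k_5) = 0x511A
s_7 = Round(s_6, k_6) = 0x1A82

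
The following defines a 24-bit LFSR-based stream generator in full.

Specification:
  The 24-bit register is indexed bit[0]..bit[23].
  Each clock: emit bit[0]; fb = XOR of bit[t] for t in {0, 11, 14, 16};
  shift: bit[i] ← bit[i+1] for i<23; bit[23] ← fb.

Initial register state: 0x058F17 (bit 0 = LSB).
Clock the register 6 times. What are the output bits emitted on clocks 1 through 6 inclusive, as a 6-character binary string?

reg_0 = 0x058F17
clock 1: out=1, reg = 0x82C78B
clock 2: out=1, reg = 0x4163C5
clock 3: out=1, reg = 0xA0B1E2
clock 4: out=0, reg = 0x5058F1
clock 5: out=1, reg = 0xA82C78
clock 6: out=0, reg = 0xD4163C

111010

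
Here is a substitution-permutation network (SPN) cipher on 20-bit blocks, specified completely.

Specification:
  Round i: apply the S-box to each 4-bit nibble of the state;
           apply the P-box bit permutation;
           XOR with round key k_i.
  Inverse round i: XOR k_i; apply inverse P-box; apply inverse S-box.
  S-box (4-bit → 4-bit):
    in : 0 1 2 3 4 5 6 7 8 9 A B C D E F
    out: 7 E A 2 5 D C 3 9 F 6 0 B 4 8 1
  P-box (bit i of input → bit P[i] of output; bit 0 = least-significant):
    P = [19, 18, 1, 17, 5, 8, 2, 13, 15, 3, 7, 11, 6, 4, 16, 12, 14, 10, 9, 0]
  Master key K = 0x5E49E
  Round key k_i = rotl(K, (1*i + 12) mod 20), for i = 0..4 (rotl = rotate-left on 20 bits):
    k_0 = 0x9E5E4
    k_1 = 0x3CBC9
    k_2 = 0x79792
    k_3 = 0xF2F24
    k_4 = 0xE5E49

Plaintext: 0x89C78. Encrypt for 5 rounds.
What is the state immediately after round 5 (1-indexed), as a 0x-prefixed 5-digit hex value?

0xCF217

s_0 = plaintext = 0x89C78
s_1 = Round(s_0, k_0) = 0x23C9D
s_2 = Round(s_1, k_1) = 0x366F6
s_3 = Round(s_2, k_2) = 0x48B30
s_4 = Round(s_3, k_3) = 0x37C66
s_5 = Round(s_4, k_4) = 0xCF217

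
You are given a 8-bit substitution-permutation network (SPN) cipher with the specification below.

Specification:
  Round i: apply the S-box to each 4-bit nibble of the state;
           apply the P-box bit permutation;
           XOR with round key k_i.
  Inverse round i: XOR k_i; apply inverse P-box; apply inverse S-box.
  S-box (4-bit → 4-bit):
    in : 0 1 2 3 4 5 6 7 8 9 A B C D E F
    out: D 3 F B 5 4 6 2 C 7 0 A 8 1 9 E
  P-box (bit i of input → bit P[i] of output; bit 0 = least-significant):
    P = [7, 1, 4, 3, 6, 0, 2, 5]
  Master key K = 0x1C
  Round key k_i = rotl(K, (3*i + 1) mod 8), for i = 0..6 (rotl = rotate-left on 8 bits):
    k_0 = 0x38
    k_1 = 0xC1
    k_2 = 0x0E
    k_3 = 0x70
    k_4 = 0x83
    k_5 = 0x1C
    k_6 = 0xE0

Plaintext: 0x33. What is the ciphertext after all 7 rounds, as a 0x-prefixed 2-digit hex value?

0x2F

s_0 = plaintext = 0x33
s_1 = Round(s_0, k_0) = 0xD3
s_2 = Round(s_1, k_1) = 0x0B
s_3 = Round(s_2, k_2) = 0x60
s_4 = Round(s_3, k_3) = 0xED
s_5 = Round(s_4, k_4) = 0x63
s_6 = Round(s_5, k_5) = 0x93
s_7 = Round(s_6, k_6) = 0x2F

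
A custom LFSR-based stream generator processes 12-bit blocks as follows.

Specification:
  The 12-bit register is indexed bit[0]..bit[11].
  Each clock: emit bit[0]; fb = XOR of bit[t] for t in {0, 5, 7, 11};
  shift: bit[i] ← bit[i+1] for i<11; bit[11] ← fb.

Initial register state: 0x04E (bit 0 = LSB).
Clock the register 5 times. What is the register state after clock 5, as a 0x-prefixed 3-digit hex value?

reg_0 = 0x04E
clock 1: out=0, reg = 0x027
clock 2: out=1, reg = 0x013
clock 3: out=1, reg = 0x809
clock 4: out=1, reg = 0x404
clock 5: out=0, reg = 0x202

0x202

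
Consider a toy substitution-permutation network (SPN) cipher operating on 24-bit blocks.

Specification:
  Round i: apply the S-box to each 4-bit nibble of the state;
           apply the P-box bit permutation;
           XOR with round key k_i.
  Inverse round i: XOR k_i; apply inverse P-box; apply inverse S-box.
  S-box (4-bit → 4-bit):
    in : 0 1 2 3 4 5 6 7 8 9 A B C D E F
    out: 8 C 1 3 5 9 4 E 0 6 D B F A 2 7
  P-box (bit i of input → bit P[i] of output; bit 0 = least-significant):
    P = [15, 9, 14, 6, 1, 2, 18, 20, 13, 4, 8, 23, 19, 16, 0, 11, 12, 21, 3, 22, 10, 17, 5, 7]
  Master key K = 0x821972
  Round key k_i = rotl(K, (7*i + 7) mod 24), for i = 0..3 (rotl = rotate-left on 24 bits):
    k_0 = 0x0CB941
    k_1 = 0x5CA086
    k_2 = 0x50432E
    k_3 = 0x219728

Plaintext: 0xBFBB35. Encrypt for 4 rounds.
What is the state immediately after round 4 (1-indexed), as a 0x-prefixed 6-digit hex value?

s_0 = plaintext = 0xBFBB35
s_1 = Round(s_0, k_0) = 0xA7059F
s_2 = Round(s_1, k_1) = 0xB84E2A
s_3 = Round(s_2, k_2) = 0x5A87FD
s_4 = Round(s_3, k_3) = 0xE580F6

0xE580F6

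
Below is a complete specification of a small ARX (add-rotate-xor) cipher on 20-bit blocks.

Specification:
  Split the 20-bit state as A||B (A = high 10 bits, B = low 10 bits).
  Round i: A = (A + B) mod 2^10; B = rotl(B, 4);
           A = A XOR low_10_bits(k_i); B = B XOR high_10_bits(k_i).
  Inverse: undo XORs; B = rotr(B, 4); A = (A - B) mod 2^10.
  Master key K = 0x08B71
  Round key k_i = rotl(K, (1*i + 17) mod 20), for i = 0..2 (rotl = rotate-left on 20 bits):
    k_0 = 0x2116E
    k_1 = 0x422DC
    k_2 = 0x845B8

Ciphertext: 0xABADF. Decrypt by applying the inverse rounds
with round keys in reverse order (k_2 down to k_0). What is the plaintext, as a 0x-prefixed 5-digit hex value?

s_0 = ciphertext = 0xABADF
s_1 = InvRound(s_0, k_2) = 0xE2B8C
s_2 = InvRound(s_1, k_1) = 0x0B928
s_3 = InvRound(s_2, k_0) = 0x89B1A

0x89B1A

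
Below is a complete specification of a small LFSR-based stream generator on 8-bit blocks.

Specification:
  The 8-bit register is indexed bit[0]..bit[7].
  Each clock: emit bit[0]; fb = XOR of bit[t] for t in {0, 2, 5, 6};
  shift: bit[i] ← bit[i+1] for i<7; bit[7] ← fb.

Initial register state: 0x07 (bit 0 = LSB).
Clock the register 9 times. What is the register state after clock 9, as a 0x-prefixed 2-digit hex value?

reg_0 = 0x07
clock 1: out=1, reg = 0x03
clock 2: out=1, reg = 0x81
clock 3: out=1, reg = 0xC0
clock 4: out=0, reg = 0xE0
clock 5: out=0, reg = 0x70
clock 6: out=0, reg = 0x38
clock 7: out=0, reg = 0x9C
clock 8: out=0, reg = 0xCE
clock 9: out=0, reg = 0x67

0x67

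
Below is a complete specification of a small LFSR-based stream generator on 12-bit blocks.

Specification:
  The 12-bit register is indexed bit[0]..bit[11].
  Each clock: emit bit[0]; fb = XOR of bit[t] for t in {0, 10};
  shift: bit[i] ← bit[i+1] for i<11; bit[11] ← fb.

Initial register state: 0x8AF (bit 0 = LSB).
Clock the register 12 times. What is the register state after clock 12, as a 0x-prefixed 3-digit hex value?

0x289

reg_0 = 0x8AF
clock 1: out=1, reg = 0xC57
clock 2: out=1, reg = 0x62B
clock 3: out=1, reg = 0x315
clock 4: out=1, reg = 0x98A
clock 5: out=0, reg = 0x4C5
clock 6: out=1, reg = 0x262
clock 7: out=0, reg = 0x131
clock 8: out=1, reg = 0x898
clock 9: out=0, reg = 0x44C
clock 10: out=0, reg = 0xA26
clock 11: out=0, reg = 0x513
clock 12: out=1, reg = 0x289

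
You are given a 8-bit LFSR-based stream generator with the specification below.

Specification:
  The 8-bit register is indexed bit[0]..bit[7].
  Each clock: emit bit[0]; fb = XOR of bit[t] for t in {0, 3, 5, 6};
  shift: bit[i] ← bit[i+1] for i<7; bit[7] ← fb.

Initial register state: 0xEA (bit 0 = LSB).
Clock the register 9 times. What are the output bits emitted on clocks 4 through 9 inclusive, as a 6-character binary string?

reg_0 = 0xEA
clock 1: out=0, reg = 0xF5
clock 2: out=1, reg = 0xFA
clock 3: out=0, reg = 0xFD
clock 4: out=1, reg = 0x7E
clock 5: out=0, reg = 0xBF
clock 6: out=1, reg = 0xDF
clock 7: out=1, reg = 0xEF
clock 8: out=1, reg = 0x77
clock 9: out=1, reg = 0xBB

101111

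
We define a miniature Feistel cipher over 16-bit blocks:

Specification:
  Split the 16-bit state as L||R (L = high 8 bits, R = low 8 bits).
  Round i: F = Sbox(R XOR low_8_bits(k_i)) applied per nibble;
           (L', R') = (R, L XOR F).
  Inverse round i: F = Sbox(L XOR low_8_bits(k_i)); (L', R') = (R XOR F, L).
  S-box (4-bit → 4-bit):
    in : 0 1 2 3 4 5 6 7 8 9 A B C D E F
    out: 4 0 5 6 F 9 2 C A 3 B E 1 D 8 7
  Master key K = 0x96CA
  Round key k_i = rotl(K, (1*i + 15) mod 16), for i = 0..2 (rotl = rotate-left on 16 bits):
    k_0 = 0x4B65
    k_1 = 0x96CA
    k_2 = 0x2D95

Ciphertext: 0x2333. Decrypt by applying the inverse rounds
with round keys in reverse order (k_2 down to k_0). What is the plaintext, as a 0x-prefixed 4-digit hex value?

s_0 = ciphertext = 0x2333
s_1 = InvRound(s_0, k_2) = 0xD123
s_2 = InvRound(s_1, k_1) = 0x2DD1
s_3 = InvRound(s_2, k_0) = 0x2B2D

0x2B2D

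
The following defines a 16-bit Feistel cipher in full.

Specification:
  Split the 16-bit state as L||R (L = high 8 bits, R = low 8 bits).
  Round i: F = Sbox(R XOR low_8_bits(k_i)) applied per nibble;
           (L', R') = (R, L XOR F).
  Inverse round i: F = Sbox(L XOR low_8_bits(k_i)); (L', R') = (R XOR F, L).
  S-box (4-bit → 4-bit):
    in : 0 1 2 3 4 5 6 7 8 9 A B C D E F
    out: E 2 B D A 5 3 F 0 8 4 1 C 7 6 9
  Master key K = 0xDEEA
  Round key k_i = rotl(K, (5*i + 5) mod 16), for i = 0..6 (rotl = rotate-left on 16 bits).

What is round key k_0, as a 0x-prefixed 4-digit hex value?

K = 0xDEEA
k_0 = rotl(K, (5*0+5) mod 16) = rotl(K, 5) = 0xDD5B

0xDD5B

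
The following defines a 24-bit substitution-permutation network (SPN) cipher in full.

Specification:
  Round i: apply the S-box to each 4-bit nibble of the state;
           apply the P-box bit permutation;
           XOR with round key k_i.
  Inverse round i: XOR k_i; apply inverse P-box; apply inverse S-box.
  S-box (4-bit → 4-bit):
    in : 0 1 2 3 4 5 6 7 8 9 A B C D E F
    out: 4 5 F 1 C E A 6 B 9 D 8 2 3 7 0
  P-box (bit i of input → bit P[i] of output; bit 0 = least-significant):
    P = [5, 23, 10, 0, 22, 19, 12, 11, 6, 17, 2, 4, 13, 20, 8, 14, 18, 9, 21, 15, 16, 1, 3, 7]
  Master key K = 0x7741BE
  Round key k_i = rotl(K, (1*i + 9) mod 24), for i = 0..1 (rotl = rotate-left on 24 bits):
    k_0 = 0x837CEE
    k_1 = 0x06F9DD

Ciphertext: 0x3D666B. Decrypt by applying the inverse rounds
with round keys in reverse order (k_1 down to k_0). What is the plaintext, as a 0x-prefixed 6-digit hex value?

s_0 = ciphertext = 0x3D666B
s_1 = InvRound(s_0, k_1) = 0x857551
s_2 = InvRound(s_1, k_0) = 0x5305B9

0x5305B9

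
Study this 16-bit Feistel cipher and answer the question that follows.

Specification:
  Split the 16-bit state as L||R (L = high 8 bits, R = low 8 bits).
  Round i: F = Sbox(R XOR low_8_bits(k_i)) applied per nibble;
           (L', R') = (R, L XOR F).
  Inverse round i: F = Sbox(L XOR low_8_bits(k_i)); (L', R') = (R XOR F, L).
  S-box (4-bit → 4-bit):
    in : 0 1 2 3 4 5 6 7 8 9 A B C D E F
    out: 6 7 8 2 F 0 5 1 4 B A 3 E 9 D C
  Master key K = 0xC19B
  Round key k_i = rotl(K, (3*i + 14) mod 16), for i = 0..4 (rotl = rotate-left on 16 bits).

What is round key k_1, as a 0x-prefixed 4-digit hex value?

K = 0xC19B
k_0 = rotl(K, (3*0+14) mod 16) = rotl(K, 14) = 0xF066
k_1 = rotl(K, (3*1+14) mod 16) = rotl(K, 1) = 0x8337

0x8337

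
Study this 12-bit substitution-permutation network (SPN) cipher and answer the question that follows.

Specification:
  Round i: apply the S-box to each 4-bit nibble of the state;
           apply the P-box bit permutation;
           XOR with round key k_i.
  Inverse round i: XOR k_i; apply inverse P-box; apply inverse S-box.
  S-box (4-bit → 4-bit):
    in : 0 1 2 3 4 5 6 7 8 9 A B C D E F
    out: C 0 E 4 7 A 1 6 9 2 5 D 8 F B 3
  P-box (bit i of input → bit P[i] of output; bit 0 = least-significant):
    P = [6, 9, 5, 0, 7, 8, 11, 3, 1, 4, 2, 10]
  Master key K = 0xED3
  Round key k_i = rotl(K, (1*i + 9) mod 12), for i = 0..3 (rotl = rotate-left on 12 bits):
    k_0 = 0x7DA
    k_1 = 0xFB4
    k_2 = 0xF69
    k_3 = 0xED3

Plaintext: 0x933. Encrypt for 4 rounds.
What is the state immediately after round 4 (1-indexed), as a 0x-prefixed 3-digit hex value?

s_0 = plaintext = 0x933
s_1 = Round(s_0, k_0) = 0xFEA
s_2 = Round(s_1, k_1) = 0xE4E
s_3 = Round(s_2, k_2) = 0x0BA
s_4 = Round(s_3, k_3) = 0x23F

0x23F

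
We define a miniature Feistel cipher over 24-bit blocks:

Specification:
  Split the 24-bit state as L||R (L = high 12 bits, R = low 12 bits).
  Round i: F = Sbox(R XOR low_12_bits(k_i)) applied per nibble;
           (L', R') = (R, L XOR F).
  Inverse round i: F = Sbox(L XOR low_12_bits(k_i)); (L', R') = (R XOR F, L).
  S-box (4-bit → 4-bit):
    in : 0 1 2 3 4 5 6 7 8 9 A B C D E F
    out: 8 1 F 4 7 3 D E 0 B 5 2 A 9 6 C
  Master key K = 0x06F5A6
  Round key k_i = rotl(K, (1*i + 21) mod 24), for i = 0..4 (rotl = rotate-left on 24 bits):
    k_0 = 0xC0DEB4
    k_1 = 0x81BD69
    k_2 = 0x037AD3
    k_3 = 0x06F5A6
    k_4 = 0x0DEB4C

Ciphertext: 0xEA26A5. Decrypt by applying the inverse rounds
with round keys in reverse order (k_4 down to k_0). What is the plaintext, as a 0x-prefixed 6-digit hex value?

0x1119B2

s_0 = ciphertext = 0xEA26A5
s_1 = InvRound(s_0, k_4) = 0x5C3EA2
s_2 = InvRound(s_1, k_3) = 0x6715C3
s_3 = InvRound(s_2, k_2) = 0xF9C671
s_4 = InvRound(s_3, k_1) = 0x9B2F9C
s_5 = InvRound(s_4, k_0) = 0x1119B2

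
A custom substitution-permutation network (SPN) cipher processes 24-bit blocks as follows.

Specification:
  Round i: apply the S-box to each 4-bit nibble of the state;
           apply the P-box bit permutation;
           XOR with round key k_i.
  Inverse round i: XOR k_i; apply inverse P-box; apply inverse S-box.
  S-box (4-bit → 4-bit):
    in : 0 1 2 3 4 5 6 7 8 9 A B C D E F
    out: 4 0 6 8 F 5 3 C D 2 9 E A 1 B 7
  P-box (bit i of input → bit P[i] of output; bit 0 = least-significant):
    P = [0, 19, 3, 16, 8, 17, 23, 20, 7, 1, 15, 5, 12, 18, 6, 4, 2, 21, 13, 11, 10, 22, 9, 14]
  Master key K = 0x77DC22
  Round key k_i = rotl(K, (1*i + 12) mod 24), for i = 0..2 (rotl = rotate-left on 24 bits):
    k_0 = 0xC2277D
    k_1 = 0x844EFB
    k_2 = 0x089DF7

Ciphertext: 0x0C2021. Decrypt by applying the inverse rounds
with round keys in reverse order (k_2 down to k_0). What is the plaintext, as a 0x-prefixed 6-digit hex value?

0x288FE8

s_0 = ciphertext = 0x0C2021
s_1 = InvRound(s_0, k_2) = 0xD84FD1
s_2 = InvRound(s_1, k_1) = 0x919CA2
s_3 = InvRound(s_2, k_0) = 0x288FE8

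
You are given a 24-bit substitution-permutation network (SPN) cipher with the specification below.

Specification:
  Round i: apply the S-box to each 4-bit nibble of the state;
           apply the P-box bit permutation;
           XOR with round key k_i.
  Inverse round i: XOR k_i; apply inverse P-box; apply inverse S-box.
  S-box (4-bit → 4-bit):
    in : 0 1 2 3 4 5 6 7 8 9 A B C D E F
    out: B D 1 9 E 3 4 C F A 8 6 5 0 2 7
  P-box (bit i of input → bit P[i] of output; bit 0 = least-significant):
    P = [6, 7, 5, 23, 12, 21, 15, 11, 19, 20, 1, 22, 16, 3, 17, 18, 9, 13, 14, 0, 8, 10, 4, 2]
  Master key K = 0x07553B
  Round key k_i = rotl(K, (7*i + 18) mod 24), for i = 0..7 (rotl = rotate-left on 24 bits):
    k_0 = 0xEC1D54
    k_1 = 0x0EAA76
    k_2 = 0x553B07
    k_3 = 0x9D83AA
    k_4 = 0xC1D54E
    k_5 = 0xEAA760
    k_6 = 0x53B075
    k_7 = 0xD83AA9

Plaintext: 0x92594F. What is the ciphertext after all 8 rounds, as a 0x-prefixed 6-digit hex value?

0x51C511

s_0 = plaintext = 0x92594F
s_1 = Round(s_0, k_0) = 0x9D93B8
s_2 = Round(s_1, k_1) = 0xE22E9A
s_3 = Round(s_2, k_2) = 0xE43507
s_4 = Round(s_3, k_3) = 0x20FF8B
s_5 = Round(s_4, k_4) = 0xFA6EE5
s_6 = Round(s_5, k_5) = 0xD8A2B1
s_7 = Round(s_6, k_6) = 0xFF5214
s_8 = Round(s_7, k_7) = 0x51C511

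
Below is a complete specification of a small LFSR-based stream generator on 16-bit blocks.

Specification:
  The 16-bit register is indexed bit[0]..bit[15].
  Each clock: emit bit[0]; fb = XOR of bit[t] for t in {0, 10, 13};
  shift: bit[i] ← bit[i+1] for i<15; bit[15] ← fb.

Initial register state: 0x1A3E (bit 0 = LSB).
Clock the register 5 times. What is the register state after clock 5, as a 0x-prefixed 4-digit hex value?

reg_0 = 0x1A3E
clock 1: out=0, reg = 0x0D1F
clock 2: out=1, reg = 0x068F
clock 3: out=1, reg = 0x0347
clock 4: out=1, reg = 0x81A3
clock 5: out=1, reg = 0xC0D1

0xC0D1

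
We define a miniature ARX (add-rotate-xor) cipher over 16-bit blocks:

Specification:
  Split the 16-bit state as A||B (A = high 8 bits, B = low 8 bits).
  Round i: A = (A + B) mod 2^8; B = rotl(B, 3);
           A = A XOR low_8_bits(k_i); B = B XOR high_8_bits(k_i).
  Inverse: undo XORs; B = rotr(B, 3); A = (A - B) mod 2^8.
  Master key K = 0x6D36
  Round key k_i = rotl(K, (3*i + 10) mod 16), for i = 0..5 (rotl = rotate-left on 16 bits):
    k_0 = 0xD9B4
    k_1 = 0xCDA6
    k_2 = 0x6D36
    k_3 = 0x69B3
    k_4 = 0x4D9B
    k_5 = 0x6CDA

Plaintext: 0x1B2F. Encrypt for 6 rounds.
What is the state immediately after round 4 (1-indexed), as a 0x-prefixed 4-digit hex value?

0xD230

s_0 = plaintext = 0x1B2F
s_1 = Round(s_0, k_0) = 0xFEA0
s_2 = Round(s_1, k_1) = 0x38C8
s_3 = Round(s_2, k_2) = 0x362B
s_4 = Round(s_3, k_3) = 0xD230
s_5 = Round(s_4, k_4) = 0x99CC
s_6 = Round(s_5, k_5) = 0xBF0A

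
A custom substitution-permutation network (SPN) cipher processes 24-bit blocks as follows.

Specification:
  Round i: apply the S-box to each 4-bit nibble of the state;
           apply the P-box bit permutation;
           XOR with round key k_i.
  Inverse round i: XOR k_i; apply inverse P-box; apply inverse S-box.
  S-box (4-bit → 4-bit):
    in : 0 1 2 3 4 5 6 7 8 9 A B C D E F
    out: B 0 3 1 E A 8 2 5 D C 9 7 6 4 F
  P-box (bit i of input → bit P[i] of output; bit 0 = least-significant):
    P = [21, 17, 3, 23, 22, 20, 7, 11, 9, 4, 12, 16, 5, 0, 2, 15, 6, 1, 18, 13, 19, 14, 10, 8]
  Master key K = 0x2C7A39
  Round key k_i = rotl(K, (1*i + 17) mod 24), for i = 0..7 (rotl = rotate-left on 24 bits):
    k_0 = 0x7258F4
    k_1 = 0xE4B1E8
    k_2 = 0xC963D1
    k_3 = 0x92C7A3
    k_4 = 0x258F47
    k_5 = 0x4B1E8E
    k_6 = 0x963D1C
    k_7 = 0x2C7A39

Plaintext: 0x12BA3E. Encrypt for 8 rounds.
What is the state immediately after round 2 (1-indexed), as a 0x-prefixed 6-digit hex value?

0xACAB05

s_0 = plaintext = 0x12BA3E
s_1 = Round(s_0, k_0) = 0x33C89E
s_2 = Round(s_1, k_1) = 0xACAB05
s_3 = Round(s_2, k_2) = 0x1EEC97
s_4 = Round(s_3, k_3) = 0xD4DD37
s_5 = Round(s_4, k_4) = 0x63FB50
s_6 = Round(s_5, k_5) = 0xF895EB
s_7 = Round(s_6, k_6) = 0x3BF8E8
s_8 = Round(s_7, k_7) = 0x04C8D4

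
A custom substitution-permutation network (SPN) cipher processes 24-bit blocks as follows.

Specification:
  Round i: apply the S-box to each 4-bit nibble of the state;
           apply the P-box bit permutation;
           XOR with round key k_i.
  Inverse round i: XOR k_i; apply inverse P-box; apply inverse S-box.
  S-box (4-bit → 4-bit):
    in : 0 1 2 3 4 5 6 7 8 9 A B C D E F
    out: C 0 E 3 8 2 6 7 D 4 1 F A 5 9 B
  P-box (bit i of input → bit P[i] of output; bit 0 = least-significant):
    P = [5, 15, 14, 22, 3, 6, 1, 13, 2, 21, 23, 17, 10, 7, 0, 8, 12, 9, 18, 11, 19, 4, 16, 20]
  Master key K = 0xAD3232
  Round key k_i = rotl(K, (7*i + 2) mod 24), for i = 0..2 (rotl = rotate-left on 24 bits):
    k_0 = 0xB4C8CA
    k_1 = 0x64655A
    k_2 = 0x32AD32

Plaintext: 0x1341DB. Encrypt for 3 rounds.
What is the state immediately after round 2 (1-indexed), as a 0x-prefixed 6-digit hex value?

s_0 = plaintext = 0x1341DB
s_1 = Round(s_0, k_0) = 0xF41BE0
s_2 = Round(s_1, k_1) = 0x9E0D46
s_3 = Round(s_2, k_2) = 0xB35437

0x9E0D46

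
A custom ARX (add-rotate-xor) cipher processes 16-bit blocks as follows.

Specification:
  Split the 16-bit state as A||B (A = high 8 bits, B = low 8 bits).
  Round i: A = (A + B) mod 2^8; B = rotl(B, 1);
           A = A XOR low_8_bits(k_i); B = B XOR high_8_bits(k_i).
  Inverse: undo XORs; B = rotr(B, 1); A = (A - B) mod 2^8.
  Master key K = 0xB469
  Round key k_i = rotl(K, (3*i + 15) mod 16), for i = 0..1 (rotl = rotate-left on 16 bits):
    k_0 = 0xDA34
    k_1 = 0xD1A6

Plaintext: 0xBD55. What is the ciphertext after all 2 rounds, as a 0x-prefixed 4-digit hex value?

s_0 = plaintext = 0xBD55
s_1 = Round(s_0, k_0) = 0x2670
s_2 = Round(s_1, k_1) = 0x3031

0x3031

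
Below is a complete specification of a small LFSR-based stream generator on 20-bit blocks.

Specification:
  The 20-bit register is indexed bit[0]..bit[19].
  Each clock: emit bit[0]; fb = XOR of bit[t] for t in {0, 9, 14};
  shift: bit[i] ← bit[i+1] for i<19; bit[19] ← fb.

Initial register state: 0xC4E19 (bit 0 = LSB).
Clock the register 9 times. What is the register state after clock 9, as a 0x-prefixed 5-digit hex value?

0xE7E27

reg_0 = 0xC4E19
clock 1: out=1, reg = 0xE270C
clock 2: out=0, reg = 0xF1386
clock 3: out=0, reg = 0xF89C3
clock 4: out=1, reg = 0xFC4E1
clock 5: out=1, reg = 0x7E270
clock 6: out=0, reg = 0x3F138
clock 7: out=0, reg = 0x9F89C
clock 8: out=0, reg = 0xCFC4E
clock 9: out=0, reg = 0xE7E27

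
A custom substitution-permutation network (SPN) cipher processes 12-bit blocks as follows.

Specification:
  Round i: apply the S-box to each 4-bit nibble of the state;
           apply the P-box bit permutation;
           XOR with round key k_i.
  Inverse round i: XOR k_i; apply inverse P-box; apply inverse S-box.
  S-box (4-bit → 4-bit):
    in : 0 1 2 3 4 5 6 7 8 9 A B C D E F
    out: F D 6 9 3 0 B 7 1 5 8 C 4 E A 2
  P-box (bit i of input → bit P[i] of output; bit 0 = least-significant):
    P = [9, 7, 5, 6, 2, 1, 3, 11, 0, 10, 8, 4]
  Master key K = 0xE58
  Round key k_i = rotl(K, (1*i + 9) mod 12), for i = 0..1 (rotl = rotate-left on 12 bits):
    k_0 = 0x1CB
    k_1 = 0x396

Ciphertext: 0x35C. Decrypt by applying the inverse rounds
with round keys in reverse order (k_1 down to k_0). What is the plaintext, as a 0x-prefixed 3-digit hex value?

0x48D

s_0 = ciphertext = 0x35C
s_1 = InvRound(s_0, k_1) = 0x52E
s_2 = InvRound(s_1, k_0) = 0x48D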